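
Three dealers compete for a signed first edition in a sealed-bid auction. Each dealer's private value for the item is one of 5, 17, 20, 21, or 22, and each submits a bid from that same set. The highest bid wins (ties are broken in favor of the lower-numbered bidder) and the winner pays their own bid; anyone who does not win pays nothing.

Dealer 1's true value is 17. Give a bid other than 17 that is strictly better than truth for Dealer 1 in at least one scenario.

Suppose Dealer 2 bids 5 and Dealer 3 bids 5.
Bid 17: wins, pays 17, utility 17 - 17 = 0.
Bid 5: wins, pays 5, utility 17 - 5 = 12.
So bidding 5 beats truth here (12 > 0).

5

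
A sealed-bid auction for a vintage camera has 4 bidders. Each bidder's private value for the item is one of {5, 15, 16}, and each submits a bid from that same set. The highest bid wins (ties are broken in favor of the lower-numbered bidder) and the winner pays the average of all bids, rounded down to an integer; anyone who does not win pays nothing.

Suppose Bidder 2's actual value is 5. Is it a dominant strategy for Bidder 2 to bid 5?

Check each profile of the others' bids and compare truth against every alternative bid.
Others bid (5, 15, 15): truth gives 0, best alternative gives -7.
Others bid (5, 5, 15): truth gives 0, best alternative gives -5.
Others bid (5, 15, 5): truth gives 0, best alternative gives -5.
Others bid (5, 5, 5): truth gives 0, best alternative gives -2.
Others bid (5, 5, 16): truth gives 0, best alternative gives 0.
Others bid (5, 15, 16): truth gives 0, best alternative gives 0.
(Remaining 21 profiles checked similarly; truth is weakly best in each.)
In every case the truthful bid is at least as good as any alternative, so it is a dominant strategy.

Yes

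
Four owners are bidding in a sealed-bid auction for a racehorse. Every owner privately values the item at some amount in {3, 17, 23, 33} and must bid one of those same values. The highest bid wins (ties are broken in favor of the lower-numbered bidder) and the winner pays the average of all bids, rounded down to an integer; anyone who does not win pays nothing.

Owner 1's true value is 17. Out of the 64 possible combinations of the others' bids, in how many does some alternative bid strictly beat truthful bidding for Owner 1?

Others bid (3, 3, 3): truth gives 11; bid 3 gives 14 > 11. Violating.
Others bid (3, 3, 23): truth gives 0; bid 23 gives 4 > 0. Violating.
Others bid (3, 17, 23): truth gives 0; bid 23 gives 1 > 0. Violating.
Others bid (3, 23, 3): truth gives 0; bid 23 gives 4 > 0. Violating.
Others bid (3, 3, 17): truth gives 7; no alternative beats it.
Others bid (3, 3, 33): truth gives 0; no alternative beats it.
(Checking all 64 profiles: 10 have a profitable deviation, 54 do not.)

10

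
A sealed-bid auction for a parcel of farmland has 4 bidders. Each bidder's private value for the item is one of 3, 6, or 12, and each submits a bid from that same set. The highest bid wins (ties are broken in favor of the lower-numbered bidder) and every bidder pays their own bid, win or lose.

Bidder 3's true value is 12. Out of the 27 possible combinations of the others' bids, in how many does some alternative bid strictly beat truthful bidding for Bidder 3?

17

Others bid (3, 3, 3): truth gives 0; bid 6 gives 6 > 0. Violating.
Others bid (3, 3, 6): truth gives 0; bid 6 gives 6 > 0. Violating.
Others bid (3, 12, 3): truth gives -12; bid 3 gives -3 > -12. Violating.
Others bid (3, 12, 6): truth gives -12; bid 3 gives -3 > -12. Violating.
Others bid (3, 3, 12): truth gives 0; no alternative beats it.
Others bid (3, 6, 3): truth gives 0; no alternative beats it.
(Checking all 27 profiles: 17 have a profitable deviation, 10 do not.)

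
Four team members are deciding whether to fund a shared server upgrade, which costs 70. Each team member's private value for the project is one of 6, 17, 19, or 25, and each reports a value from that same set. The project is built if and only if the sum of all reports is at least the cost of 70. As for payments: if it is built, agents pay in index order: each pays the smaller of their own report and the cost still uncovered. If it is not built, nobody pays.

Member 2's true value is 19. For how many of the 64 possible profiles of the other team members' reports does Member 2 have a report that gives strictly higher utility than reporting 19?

Others report (6, 25, 25): truth gives 0; report 17 gives 2 > 0. Violating.
Others report (17, 17, 19): truth gives 0; report 17 gives 2 > 0. Violating.
Others report (17, 17, 25): truth gives 0; report 17 gives 2 > 0. Violating.
Others report (17, 19, 17): truth gives 0; report 17 gives 2 > 0. Violating.
Others report (6, 6, 6): truth gives 0; no alternative beats it.
Others report (6, 6, 17): truth gives 0; no alternative beats it.
(Checking all 64 profiles: 29 have a profitable deviation, 35 do not.)

29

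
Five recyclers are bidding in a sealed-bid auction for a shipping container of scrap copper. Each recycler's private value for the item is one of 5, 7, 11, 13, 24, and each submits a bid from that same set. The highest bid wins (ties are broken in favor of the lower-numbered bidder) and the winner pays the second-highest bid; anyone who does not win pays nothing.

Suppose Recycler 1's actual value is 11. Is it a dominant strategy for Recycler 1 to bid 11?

Yes

Check each profile of the others' bids and compare truth against every alternative bid.
Others bid (5, 5, 5, 5): truth gives 6, best alternative gives 6.
Others bid (5, 5, 5, 7): truth gives 4, best alternative gives 4.
Others bid (5, 5, 7, 5): truth gives 4, best alternative gives 4.
Others bid (5, 5, 7, 7): truth gives 4, best alternative gives 4.
Others bid (5, 7, 5, 5): truth gives 4, best alternative gives 4.
Others bid (5, 7, 5, 7): truth gives 4, best alternative gives 4.
(Remaining 619 profiles checked similarly; truth is weakly best in each.)
In every case the truthful bid is at least as good as any alternative, so it is a dominant strategy.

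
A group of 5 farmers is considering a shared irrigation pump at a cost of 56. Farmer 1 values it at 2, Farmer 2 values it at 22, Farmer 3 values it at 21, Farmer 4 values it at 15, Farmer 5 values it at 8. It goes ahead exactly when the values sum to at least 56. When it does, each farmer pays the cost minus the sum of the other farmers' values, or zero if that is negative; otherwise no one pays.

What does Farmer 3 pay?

9

Total value 68 ≥ cost 56, so the project is built.
The other farmers' values sum to 47.
Cost minus that sum is 56 - 47 = 9.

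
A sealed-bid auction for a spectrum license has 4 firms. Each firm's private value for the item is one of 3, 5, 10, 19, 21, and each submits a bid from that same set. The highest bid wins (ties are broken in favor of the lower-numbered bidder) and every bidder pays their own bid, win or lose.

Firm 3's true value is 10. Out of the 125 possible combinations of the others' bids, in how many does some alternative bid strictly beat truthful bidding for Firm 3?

Others bid (3, 3, 3): truth gives 0; bid 5 gives 5 > 0. Violating.
Others bid (3, 3, 5): truth gives 0; bid 5 gives 5 > 0. Violating.
Others bid (3, 3, 19): truth gives -10; bid 3 gives -3 > -10. Violating.
Others bid (3, 3, 21): truth gives -10; bid 3 gives -3 > -10. Violating.
Others bid (3, 3, 10): truth gives 0; no alternative beats it.
Others bid (3, 5, 3): truth gives 0; no alternative beats it.
(Checking all 125 profiles: 115 have a profitable deviation, 10 do not.)

115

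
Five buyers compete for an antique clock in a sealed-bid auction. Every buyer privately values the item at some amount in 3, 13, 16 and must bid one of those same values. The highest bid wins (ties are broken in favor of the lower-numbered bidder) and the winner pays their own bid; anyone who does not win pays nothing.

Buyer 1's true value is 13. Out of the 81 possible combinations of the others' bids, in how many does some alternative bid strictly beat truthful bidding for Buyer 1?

Others bid (3, 3, 3, 3): truth gives 0; bid 3 gives 10 > 0. Violating.
Others bid (3, 3, 3, 13): truth gives 0; no alternative beats it.
Others bid (3, 3, 3, 16): truth gives 0; no alternative beats it.
(Checking all 81 profiles: 1 has a profitable deviation, 80 do not.)

1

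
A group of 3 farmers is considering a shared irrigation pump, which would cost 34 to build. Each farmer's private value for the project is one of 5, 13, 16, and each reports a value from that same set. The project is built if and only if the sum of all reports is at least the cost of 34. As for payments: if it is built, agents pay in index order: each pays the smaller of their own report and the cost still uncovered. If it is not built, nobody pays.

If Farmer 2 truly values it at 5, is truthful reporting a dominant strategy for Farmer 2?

Yes

Check each profile of the others' reports and compare truth against every alternative report.
Others report (5, 16): truth gives 0, best alternative gives -8.
Others report (13, 13): truth gives 0, best alternative gives -8.
Others report (13, 16): truth gives 0, best alternative gives -8.
Others report (16, 5): truth gives 0, best alternative gives -8.
Others report (16, 13): truth gives 0, best alternative gives -8.
Others report (16, 16): truth gives 0, best alternative gives -8.
(Remaining 3 profiles checked similarly; truth is weakly best in each.)
In every case the truthful report is at least as good as any alternative, so it is a dominant strategy.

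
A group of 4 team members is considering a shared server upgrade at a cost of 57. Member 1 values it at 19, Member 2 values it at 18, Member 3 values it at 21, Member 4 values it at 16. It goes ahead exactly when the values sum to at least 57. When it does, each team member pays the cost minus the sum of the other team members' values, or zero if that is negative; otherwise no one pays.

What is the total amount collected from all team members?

Total value 74 ≥ cost 57, so it is built.
Member 1: others sum to 55; max(0, 57 - 55) = 2.
Member 2: others sum to 56; max(0, 57 - 56) = 1.
Member 3: others sum to 53; max(0, 57 - 53) = 4.
Member 4: others sum to 58; max(0, 57 - 58) = 0.
Total collected = 2 + 1 + 4 + 0 = 7.

7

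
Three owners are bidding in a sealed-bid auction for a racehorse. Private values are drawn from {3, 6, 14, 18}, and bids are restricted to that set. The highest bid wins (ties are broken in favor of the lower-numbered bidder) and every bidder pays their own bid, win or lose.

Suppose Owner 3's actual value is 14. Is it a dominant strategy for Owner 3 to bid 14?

Consider the case where Owner 1 bids 3 and Owner 2 bids 3.
Truthful bid 14: wins, pays 14, utility 14 - 14 = 0.
Bid 6 instead: wins, pays 6, utility 14 - 6 = 8.
Since 8 > 0, bidding 6 is strictly better here, so truthful bidding is not dominant.

No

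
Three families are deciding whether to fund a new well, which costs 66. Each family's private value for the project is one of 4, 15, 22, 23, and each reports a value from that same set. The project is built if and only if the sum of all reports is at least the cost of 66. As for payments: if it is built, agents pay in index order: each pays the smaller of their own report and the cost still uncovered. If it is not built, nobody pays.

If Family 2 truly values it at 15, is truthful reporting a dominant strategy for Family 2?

Yes

Check each profile of the others' reports and compare truth against every alternative report.
Others report (4, 4): truth gives 0, best alternative gives 0.
Others report (4, 15): truth gives 0, best alternative gives 0.
Others report (4, 22): truth gives 0, best alternative gives 0.
Others report (4, 23): truth gives 0, best alternative gives 0.
Others report (15, 4): truth gives 0, best alternative gives 0.
Others report (15, 15): truth gives 0, best alternative gives 0.
(Remaining 10 profiles checked similarly; truth is weakly best in each.)
In every case the truthful report is at least as good as any alternative, so it is a dominant strategy.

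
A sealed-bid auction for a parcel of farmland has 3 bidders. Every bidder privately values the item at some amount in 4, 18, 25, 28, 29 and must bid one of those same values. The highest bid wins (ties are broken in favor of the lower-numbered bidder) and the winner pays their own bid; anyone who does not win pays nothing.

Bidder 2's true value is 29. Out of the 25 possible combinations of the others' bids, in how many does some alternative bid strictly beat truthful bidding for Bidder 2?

12

Others bid (4, 4): truth gives 0; bid 18 gives 11 > 0. Violating.
Others bid (4, 18): truth gives 0; bid 18 gives 11 > 0. Violating.
Others bid (4, 25): truth gives 0; bid 25 gives 4 > 0. Violating.
Others bid (4, 28): truth gives 0; bid 28 gives 1 > 0. Violating.
Others bid (4, 29): truth gives 0; no alternative beats it.
Others bid (18, 29): truth gives 0; no alternative beats it.
(Checking all 25 profiles: 12 have a profitable deviation, 13 do not.)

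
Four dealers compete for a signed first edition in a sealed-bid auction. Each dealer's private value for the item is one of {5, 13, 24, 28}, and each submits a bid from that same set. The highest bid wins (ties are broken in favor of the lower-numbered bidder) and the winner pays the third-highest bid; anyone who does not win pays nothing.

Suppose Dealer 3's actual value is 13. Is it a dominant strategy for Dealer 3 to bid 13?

Consider the case where Dealer 1 bids 5, Dealer 2 bids 5 and Dealer 4 bids 24.
Truthful bid 13: loses, pays 0, utility 0.
Bid 24 instead: wins, pays 5, utility 13 - 5 = 8.
Since 8 > 0, bidding 24 is strictly better here, so truthful bidding is not dominant.

No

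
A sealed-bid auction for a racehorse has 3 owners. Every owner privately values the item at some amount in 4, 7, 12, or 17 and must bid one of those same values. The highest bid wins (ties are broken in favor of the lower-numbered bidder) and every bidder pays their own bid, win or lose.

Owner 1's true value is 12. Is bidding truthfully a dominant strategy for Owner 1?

No

Consider the case where Owner 2 bids 4 and Owner 3 bids 4.
Truthful bid 12: wins, pays 12, utility 12 - 12 = 0.
Bid 4 instead: wins, pays 4, utility 12 - 4 = 8.
Since 8 > 0, bidding 4 is strictly better here, so truthful bidding is not dominant.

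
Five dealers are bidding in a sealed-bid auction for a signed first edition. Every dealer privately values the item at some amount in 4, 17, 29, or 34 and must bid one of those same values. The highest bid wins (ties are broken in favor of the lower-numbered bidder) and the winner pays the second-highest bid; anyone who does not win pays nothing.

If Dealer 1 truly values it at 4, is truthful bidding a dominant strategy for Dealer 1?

Yes

Check each profile of the others' bids and compare truth against every alternative bid.
Others bid (4, 4, 4, 17): truth gives 0, best alternative gives -13.
Others bid (4, 4, 17, 4): truth gives 0, best alternative gives -13.
Others bid (4, 4, 17, 17): truth gives 0, best alternative gives -13.
Others bid (4, 17, 4, 4): truth gives 0, best alternative gives -13.
Others bid (4, 17, 4, 17): truth gives 0, best alternative gives -13.
Others bid (4, 17, 17, 4): truth gives 0, best alternative gives -13.
(Remaining 250 profiles checked similarly; truth is weakly best in each.)
In every case the truthful bid is at least as good as any alternative, so it is a dominant strategy.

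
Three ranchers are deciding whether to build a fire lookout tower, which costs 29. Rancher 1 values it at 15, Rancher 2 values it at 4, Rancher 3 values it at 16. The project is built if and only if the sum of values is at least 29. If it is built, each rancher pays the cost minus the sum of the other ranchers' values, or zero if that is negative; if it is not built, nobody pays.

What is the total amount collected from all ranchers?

19

Total value 35 ≥ cost 29, so it is built.
Rancher 1: others sum to 20; max(0, 29 - 20) = 9.
Rancher 2: others sum to 31; max(0, 29 - 31) = 0.
Rancher 3: others sum to 19; max(0, 29 - 19) = 10.
Total collected = 9 + 0 + 10 = 19.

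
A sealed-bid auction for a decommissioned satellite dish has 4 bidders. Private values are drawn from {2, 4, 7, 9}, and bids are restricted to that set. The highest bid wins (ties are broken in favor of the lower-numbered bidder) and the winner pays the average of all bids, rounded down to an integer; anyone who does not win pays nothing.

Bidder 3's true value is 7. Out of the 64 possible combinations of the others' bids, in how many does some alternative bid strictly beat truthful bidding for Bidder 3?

21

Others bid (2, 2, 2): truth gives 4; bid 4 gives 5 > 4. Violating.
Others bid (2, 2, 9): truth gives 0; bid 9 gives 2 > 0. Violating.
Others bid (2, 4, 9): truth gives 0; bid 9 gives 1 > 0. Violating.
Others bid (2, 7, 2): truth gives 0; bid 9 gives 2 > 0. Violating.
Others bid (2, 2, 4): truth gives 4; no alternative beats it.
Others bid (2, 2, 7): truth gives 3; no alternative beats it.
(Checking all 64 profiles: 21 have a profitable deviation, 43 do not.)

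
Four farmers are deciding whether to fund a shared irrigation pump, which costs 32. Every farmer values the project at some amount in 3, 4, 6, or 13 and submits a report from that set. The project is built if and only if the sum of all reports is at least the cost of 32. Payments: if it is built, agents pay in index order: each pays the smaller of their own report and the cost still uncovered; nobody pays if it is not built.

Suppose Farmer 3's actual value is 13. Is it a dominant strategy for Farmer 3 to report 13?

Consider the case where Farmer 1 reports 3, Farmer 2 reports 13 and Farmer 4 reports 13.
Truthful report 13: project built, pays 13, utility 13 - 13 = 0.
Report 3 instead: project built, pays 3, utility 13 - 3 = 10.
Since 10 > 0, reporting 3 is strictly better here, so truthful reporting is not dominant.

No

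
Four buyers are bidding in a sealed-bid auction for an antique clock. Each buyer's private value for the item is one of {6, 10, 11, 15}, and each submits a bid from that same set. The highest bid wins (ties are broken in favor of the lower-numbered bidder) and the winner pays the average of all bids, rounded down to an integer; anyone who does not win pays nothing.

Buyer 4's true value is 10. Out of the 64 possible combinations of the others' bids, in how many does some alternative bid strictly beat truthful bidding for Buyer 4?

Others bid (6, 6, 10): truth gives 0; bid 11 gives 2 > 0. Violating.
Others bid (6, 6, 11): truth gives 0; bid 15 gives 1 > 0. Violating.
Others bid (6, 10, 6): truth gives 0; bid 11 gives 2 > 0. Violating.
Others bid (6, 10, 10): truth gives 0; bid 11 gives 1 > 0. Violating.
Others bid (6, 6, 6): truth gives 3; no alternative beats it.
Others bid (6, 6, 15): truth gives 0; no alternative beats it.
(Checking all 64 profiles: 9 have a profitable deviation, 55 do not.)

9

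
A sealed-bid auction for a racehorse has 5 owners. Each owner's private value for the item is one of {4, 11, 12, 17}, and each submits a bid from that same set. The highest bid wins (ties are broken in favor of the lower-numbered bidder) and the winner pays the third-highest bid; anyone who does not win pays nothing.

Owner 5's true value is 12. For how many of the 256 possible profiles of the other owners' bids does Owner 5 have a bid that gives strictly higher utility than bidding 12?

Others bid (4, 4, 4, 12): truth gives 0; bid 17 gives 8 > 0. Violating.
Others bid (4, 4, 11, 12): truth gives 0; bid 17 gives 1 > 0. Violating.
Others bid (4, 4, 12, 4): truth gives 0; bid 17 gives 8 > 0. Violating.
Others bid (4, 4, 12, 11): truth gives 0; bid 17 gives 1 > 0. Violating.
Others bid (4, 4, 4, 4): truth gives 8; no alternative beats it.
Others bid (4, 4, 4, 11): truth gives 8; no alternative beats it.
(Checking all 256 profiles: 32 have a profitable deviation, 224 do not.)

32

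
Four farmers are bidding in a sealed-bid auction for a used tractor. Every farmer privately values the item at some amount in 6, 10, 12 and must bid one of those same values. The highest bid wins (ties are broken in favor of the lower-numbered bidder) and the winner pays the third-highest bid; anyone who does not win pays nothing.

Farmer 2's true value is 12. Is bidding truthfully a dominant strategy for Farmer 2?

Yes

Check each profile of the others' bids and compare truth against every alternative bid.
Others bid (6, 6, 12): truth gives 6, best alternative gives 0.
Others bid (6, 12, 6): truth gives 6, best alternative gives 0.
Others bid (10, 6, 6): truth gives 6, best alternative gives 0.
Others bid (6, 10, 12): truth gives 2, best alternative gives 0.
Others bid (6, 12, 10): truth gives 2, best alternative gives 0.
Others bid (10, 6, 10): truth gives 2, best alternative gives 0.
(Remaining 21 profiles checked similarly; truth is weakly best in each.)
In every case the truthful bid is at least as good as any alternative, so it is a dominant strategy.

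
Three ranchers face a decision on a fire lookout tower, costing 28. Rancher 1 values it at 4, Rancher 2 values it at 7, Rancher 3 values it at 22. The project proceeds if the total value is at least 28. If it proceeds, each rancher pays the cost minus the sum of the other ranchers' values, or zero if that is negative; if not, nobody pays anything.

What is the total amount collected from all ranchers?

19

Total value 33 ≥ cost 28, so it is built.
Rancher 1: others sum to 29; max(0, 28 - 29) = 0.
Rancher 2: others sum to 26; max(0, 28 - 26) = 2.
Rancher 3: others sum to 11; max(0, 28 - 11) = 17.
Total collected = 0 + 2 + 17 = 19.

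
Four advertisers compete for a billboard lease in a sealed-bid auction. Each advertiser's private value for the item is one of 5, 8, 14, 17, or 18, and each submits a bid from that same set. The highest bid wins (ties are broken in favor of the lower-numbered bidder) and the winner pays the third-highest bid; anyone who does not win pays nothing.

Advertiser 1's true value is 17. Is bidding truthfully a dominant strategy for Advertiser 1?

No

Consider the case where Advertiser 2 bids 5, Advertiser 3 bids 5 and Advertiser 4 bids 18.
Truthful bid 17: loses, pays 0, utility 0.
Bid 18 instead: wins, pays 5, utility 17 - 5 = 12.
Since 12 > 0, bidding 18 is strictly better here, so truthful bidding is not dominant.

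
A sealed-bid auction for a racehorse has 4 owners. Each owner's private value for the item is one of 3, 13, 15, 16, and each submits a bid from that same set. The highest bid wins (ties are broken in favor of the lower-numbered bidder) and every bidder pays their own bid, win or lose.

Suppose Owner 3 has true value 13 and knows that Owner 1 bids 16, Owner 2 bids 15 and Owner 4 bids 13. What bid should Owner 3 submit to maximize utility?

3

Bid 3: loses but pays 3, utility -3.
Bid 13: loses but pays 13, utility -13.
Bid 15: loses but pays 15, utility -15.
Bid 16: loses but pays 16, utility -16.
The best choice is 3 with utility -3.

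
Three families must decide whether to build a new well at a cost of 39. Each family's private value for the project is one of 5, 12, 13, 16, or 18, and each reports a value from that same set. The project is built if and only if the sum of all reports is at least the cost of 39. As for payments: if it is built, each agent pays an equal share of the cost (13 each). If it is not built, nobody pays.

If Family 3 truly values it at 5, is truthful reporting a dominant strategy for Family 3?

Yes

Check each profile of the others' reports and compare truth against every alternative report.
Others report (12, 16): truth gives 0, best alternative gives -8.
Others report (12, 18): truth gives 0, best alternative gives -8.
Others report (13, 16): truth gives 0, best alternative gives -8.
Others report (13, 18): truth gives 0, best alternative gives -8.
Others report (16, 12): truth gives 0, best alternative gives -8.
Others report (16, 13): truth gives 0, best alternative gives -8.
(Remaining 19 profiles checked similarly; truth is weakly best in each.)
In every case the truthful report is at least as good as any alternative, so it is a dominant strategy.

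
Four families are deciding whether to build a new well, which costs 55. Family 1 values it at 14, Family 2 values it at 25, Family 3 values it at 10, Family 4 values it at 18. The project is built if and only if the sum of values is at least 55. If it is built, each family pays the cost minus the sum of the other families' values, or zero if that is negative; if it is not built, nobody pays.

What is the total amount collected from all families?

21

Total value 67 ≥ cost 55, so it is built.
Family 1: others sum to 53; max(0, 55 - 53) = 2.
Family 2: others sum to 42; max(0, 55 - 42) = 13.
Family 3: others sum to 57; max(0, 55 - 57) = 0.
Family 4: others sum to 49; max(0, 55 - 49) = 6.
Total collected = 2 + 13 + 0 + 6 = 21.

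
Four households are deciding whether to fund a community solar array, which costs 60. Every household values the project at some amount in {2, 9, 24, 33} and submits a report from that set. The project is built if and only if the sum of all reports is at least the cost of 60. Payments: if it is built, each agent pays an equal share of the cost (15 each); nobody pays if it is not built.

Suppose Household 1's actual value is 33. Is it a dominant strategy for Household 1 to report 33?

Check each profile of the others' reports and compare truth against every alternative report.
Others report (2, 2, 24): truth gives 18, best alternative gives 0.
Others report (2, 9, 24): truth gives 18, best alternative gives 0.
Others report (2, 24, 2): truth gives 18, best alternative gives 0.
Others report (2, 24, 9): truth gives 18, best alternative gives 0.
Others report (9, 2, 24): truth gives 18, best alternative gives 0.
Others report (9, 9, 9): truth gives 18, best alternative gives 0.
(Remaining 58 profiles checked similarly; truth is weakly best in each.)
In every case the truthful report is at least as good as any alternative, so it is a dominant strategy.

Yes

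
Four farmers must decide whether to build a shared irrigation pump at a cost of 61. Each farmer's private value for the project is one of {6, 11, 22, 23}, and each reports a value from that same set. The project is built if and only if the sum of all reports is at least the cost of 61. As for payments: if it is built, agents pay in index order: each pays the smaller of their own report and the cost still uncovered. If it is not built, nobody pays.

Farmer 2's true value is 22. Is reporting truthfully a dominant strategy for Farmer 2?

No

Consider the case where Farmer 1 reports 6, Farmer 3 reports 22 and Farmer 4 reports 22.
Truthful report 22: project built, pays 22, utility 22 - 22 = 0.
Report 11 instead: project built, pays 11, utility 22 - 11 = 11.
Since 11 > 0, reporting 11 is strictly better here, so truthful reporting is not dominant.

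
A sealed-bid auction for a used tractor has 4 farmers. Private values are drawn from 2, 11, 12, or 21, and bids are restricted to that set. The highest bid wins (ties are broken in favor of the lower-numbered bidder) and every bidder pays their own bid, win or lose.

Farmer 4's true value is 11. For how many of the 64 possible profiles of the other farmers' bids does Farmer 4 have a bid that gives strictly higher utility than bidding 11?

63

Others bid (2, 2, 11): truth gives -11; bid 12 gives -1 > -11. Violating.
Others bid (2, 2, 12): truth gives -11; bid 2 gives -2 > -11. Violating.
Others bid (2, 2, 21): truth gives -11; bid 2 gives -2 > -11. Violating.
Others bid (2, 11, 2): truth gives -11; bid 12 gives -1 > -11. Violating.
Others bid (2, 2, 2): truth gives 0; no alternative beats it.
(Checking all 64 profiles: 63 have a profitable deviation, 1 does not.)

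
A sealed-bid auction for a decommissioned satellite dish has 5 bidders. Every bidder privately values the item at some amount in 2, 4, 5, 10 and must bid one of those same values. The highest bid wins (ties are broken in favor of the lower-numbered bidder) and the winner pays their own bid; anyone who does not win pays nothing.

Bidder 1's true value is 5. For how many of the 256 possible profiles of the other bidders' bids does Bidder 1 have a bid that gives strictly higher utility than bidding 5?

Others bid (2, 2, 2, 2): truth gives 0; bid 2 gives 3 > 0. Violating.
Others bid (2, 2, 2, 4): truth gives 0; bid 4 gives 1 > 0. Violating.
Others bid (2, 2, 4, 2): truth gives 0; bid 4 gives 1 > 0. Violating.
Others bid (2, 2, 4, 4): truth gives 0; bid 4 gives 1 > 0. Violating.
Others bid (2, 2, 2, 5): truth gives 0; no alternative beats it.
Others bid (2, 2, 2, 10): truth gives 0; no alternative beats it.
(Checking all 256 profiles: 16 have a profitable deviation, 240 do not.)

16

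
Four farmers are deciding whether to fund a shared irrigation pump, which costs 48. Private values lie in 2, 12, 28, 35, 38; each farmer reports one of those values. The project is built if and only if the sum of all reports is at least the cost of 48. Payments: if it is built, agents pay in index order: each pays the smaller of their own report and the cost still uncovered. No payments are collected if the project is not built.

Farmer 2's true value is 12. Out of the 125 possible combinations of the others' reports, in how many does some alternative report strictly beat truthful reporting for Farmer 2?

Others report (2, 12, 35): truth gives 0; report 2 gives 10 > 0. Violating.
Others report (2, 12, 38): truth gives 0; report 2 gives 10 > 0. Violating.
Others report (2, 28, 28): truth gives 0; report 2 gives 10 > 0. Violating.
Others report (2, 28, 35): truth gives 0; report 2 gives 10 > 0. Violating.
Others report (2, 2, 2): truth gives 0; no alternative beats it.
Others report (2, 2, 12): truth gives 0; no alternative beats it.
(Checking all 125 profiles: 102 have a profitable deviation, 23 do not.)

102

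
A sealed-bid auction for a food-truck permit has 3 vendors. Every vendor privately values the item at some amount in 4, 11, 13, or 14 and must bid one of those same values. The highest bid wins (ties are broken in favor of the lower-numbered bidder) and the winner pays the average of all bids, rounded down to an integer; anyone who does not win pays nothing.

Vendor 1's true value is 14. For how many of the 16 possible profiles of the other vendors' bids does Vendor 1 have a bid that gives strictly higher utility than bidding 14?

Others bid (4, 4): truth gives 7; bid 4 gives 10 > 7. Violating.
Others bid (4, 11): truth gives 5; bid 11 gives 6 > 5. Violating.
Others bid (11, 4): truth gives 5; bid 11 gives 6 > 5. Violating.
Others bid (11, 11): truth gives 2; bid 11 gives 3 > 2. Violating.
Others bid (4, 13): truth gives 4; no alternative beats it.
Others bid (4, 14): truth gives 4; no alternative beats it.
(Checking all 16 profiles: 4 have a profitable deviation, 12 do not.)

4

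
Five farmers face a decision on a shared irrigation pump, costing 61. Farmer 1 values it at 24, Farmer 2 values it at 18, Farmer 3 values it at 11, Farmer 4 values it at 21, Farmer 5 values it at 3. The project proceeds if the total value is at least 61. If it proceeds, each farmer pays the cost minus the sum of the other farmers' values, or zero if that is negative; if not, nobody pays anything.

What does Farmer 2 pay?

2

Total value 77 ≥ cost 61, so the project is built.
The other farmers' values sum to 59.
Cost minus that sum is 61 - 59 = 2.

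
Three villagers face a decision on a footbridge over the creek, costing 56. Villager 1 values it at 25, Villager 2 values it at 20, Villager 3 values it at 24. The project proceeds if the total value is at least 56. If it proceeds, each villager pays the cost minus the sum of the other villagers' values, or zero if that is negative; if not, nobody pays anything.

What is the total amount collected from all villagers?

30

Total value 69 ≥ cost 56, so it is built.
Villager 1: others sum to 44; max(0, 56 - 44) = 12.
Villager 2: others sum to 49; max(0, 56 - 49) = 7.
Villager 3: others sum to 45; max(0, 56 - 45) = 11.
Total collected = 12 + 7 + 11 = 30.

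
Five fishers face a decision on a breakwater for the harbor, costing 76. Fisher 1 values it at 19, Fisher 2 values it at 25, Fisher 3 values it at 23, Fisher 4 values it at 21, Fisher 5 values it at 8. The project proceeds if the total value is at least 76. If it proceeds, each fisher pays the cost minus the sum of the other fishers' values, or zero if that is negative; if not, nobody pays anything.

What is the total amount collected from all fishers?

9

Total value 96 ≥ cost 76, so it is built.
Fisher 1: others sum to 77; max(0, 76 - 77) = 0.
Fisher 2: others sum to 71; max(0, 76 - 71) = 5.
Fisher 3: others sum to 73; max(0, 76 - 73) = 3.
Fisher 4: others sum to 75; max(0, 76 - 75) = 1.
Fisher 5: others sum to 88; max(0, 76 - 88) = 0.
Total collected = 0 + 5 + 3 + 1 + 0 = 9.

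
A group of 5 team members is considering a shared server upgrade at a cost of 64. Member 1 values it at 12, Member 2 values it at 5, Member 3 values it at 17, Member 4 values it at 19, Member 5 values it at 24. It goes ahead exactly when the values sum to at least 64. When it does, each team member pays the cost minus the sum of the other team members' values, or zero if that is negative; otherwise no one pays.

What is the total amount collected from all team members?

21

Total value 77 ≥ cost 64, so it is built.
Member 1: others sum to 65; max(0, 64 - 65) = 0.
Member 2: others sum to 72; max(0, 64 - 72) = 0.
Member 3: others sum to 60; max(0, 64 - 60) = 4.
Member 4: others sum to 58; max(0, 64 - 58) = 6.
Member 5: others sum to 53; max(0, 64 - 53) = 11.
Total collected = 0 + 0 + 4 + 6 + 11 = 21.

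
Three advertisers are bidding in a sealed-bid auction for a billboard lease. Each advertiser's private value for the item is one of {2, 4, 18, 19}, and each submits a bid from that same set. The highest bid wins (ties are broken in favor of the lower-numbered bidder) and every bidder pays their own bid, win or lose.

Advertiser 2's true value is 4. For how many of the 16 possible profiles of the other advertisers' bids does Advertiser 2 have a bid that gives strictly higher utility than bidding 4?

Others bid (2, 18): truth gives -4; bid 2 gives -2 > -4. Violating.
Others bid (2, 19): truth gives -4; bid 2 gives -2 > -4. Violating.
Others bid (4, 2): truth gives -4; bid 2 gives -2 > -4. Violating.
Others bid (4, 4): truth gives -4; bid 2 gives -2 > -4. Violating.
Others bid (2, 2): truth gives 0; no alternative beats it.
Others bid (2, 4): truth gives 0; no alternative beats it.
(Checking all 16 profiles: 14 have a profitable deviation, 2 do not.)

14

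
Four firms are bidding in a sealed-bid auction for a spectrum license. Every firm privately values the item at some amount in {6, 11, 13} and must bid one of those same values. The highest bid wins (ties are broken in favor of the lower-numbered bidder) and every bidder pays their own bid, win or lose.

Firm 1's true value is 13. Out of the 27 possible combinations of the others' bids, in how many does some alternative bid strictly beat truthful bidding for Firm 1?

8

Others bid (6, 6, 6): truth gives 0; bid 6 gives 7 > 0. Violating.
Others bid (6, 6, 11): truth gives 0; bid 11 gives 2 > 0. Violating.
Others bid (6, 11, 6): truth gives 0; bid 11 gives 2 > 0. Violating.
Others bid (6, 11, 11): truth gives 0; bid 11 gives 2 > 0. Violating.
Others bid (6, 6, 13): truth gives 0; no alternative beats it.
Others bid (6, 11, 13): truth gives 0; no alternative beats it.
(Checking all 27 profiles: 8 have a profitable deviation, 19 do not.)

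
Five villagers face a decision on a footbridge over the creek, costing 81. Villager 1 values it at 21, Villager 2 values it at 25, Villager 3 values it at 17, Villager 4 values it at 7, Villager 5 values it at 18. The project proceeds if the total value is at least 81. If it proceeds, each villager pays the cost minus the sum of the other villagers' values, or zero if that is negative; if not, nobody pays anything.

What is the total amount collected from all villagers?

Total value 88 ≥ cost 81, so it is built.
Villager 1: others sum to 67; max(0, 81 - 67) = 14.
Villager 2: others sum to 63; max(0, 81 - 63) = 18.
Villager 3: others sum to 71; max(0, 81 - 71) = 10.
Villager 4: others sum to 81; max(0, 81 - 81) = 0.
Villager 5: others sum to 70; max(0, 81 - 70) = 11.
Total collected = 14 + 18 + 10 + 0 + 11 = 53.

53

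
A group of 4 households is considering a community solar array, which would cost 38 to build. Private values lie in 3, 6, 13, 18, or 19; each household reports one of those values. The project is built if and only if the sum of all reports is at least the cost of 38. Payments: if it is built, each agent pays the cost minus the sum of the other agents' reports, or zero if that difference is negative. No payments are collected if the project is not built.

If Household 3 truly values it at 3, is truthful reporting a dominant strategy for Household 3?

Yes

Check each profile of the others' reports and compare truth against every alternative report.
Others report (6, 13, 13): truth gives 0, best alternative gives -3.
Others report (13, 6, 13): truth gives 0, best alternative gives -3.
Others report (13, 13, 6): truth gives 0, best alternative gives -3.
Others report (3, 13, 18): truth gives 0, best alternative gives -1.
Others report (3, 18, 13): truth gives 0, best alternative gives -1.
Others report (13, 3, 18): truth gives 0, best alternative gives -1.
(Remaining 119 profiles checked similarly; truth is weakly best in each.)
In every case the truthful report is at least as good as any alternative, so it is a dominant strategy.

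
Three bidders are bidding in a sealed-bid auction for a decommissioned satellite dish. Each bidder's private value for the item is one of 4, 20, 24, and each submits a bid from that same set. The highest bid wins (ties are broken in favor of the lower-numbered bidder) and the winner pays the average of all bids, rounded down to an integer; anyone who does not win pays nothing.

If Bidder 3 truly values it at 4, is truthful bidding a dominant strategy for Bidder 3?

Yes

Check each profile of the others' bids and compare truth against every alternative bid.
Others bid (4, 4): truth gives 0, best alternative gives -5.
Others bid (4, 20): truth gives 0, best alternative gives 0.
Others bid (4, 24): truth gives 0, best alternative gives 0.
Others bid (20, 4): truth gives 0, best alternative gives 0.
Others bid (20, 20): truth gives 0, best alternative gives 0.
Others bid (20, 24): truth gives 0, best alternative gives 0.
(Remaining 3 profiles checked similarly; truth is weakly best in each.)
In every case the truthful bid is at least as good as any alternative, so it is a dominant strategy.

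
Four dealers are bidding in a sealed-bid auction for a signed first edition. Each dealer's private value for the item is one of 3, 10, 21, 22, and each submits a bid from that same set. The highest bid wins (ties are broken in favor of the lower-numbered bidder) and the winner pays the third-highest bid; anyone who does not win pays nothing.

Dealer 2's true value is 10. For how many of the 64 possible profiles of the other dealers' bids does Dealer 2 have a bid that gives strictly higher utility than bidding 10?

6

Others bid (3, 3, 21): truth gives 0; bid 21 gives 7 > 0. Violating.
Others bid (3, 3, 22): truth gives 0; bid 22 gives 7 > 0. Violating.
Others bid (3, 21, 3): truth gives 0; bid 21 gives 7 > 0. Violating.
Others bid (3, 22, 3): truth gives 0; bid 22 gives 7 > 0. Violating.
Others bid (3, 3, 3): truth gives 7; no alternative beats it.
Others bid (3, 3, 10): truth gives 7; no alternative beats it.
(Checking all 64 profiles: 6 have a profitable deviation, 58 do not.)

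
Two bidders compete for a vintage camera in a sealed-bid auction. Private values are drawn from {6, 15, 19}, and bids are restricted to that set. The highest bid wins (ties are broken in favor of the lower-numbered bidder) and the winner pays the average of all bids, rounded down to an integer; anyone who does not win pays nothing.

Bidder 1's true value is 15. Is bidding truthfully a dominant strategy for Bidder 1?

No

Consider the case where Bidder 2 bids 6.
Truthful bid 15: wins, pays 10, utility 15 - 10 = 5.
Bid 6 instead: wins, pays 6, utility 15 - 6 = 9.
Since 9 > 5, bidding 6 is strictly better here, so truthful bidding is not dominant.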